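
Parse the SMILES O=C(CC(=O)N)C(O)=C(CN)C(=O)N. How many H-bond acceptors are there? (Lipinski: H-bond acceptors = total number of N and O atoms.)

7

N atoms: 3; O atoms: 4.
Lipinski HBA = 3 + 4 = 7.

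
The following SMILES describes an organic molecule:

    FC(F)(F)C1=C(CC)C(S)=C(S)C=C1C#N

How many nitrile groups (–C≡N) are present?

1

The nitrile motif appears at heavy-atom position 15 in the SMILES.
Other groups present: 2 thiol.
Nitrile count: 1.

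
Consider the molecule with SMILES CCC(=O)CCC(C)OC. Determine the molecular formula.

C8H16O2

Walk through each heavy atom and fill implicit hydrogens from standard valence (C 4, N 3, O 2, S 2, halogen 1):
  atom 1: C, bond orders sum to 1 (valence 4) → 3 H
  atom 2: C, bond orders sum to 2 (valence 4) → 2 H
  atom 3: C, bond orders sum to 4 (valence 4) → 0 H
  atom 4: O, bond orders sum to 2 (valence 2) → 0 H
  atom 5: C, bond orders sum to 2 (valence 4) → 2 H
  atom 6: C, bond orders sum to 2 (valence 4) → 2 H
  atom 7: C, bond orders sum to 3 (valence 4) → 1 H
  atom 8: C, bond orders sum to 1 (valence 4) → 3 H
  atom 9: O, bond orders sum to 2 (valence 2) → 0 H
  atom 10: C, bond orders sum to 1 (valence 4) → 3 H
Totals → C:8, H:16, O:2.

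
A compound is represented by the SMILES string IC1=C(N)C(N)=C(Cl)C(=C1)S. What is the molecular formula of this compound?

Walk through each heavy atom and fill implicit hydrogens from standard valence (C 4, N 3, O 2, S 2, halogen 1):
  atom 1: I (halogen, monovalent) → 0 H
  atom 2: C, bond orders sum to 4 (valence 4) → 0 H
  atom 3: C, bond orders sum to 4 (valence 4) → 0 H
  atom 4: N, bond orders sum to 1 (valence 3) → 2 H
  atom 5: C, bond orders sum to 4 (valence 4) → 0 H
  atom 6: N, bond orders sum to 1 (valence 3) → 2 H
  atom 7: C, bond orders sum to 4 (valence 4) → 0 H
  atom 8: Cl (halogen, monovalent) → 0 H
  atom 9: C, bond orders sum to 4 (valence 4) → 0 H
  atom 10: C, bond orders sum to 3 (valence 4) → 1 H
  atom 11: S, bond orders sum to 1 (valence 2) → 1 H
Totals → C:6, H:6, Cl:1, I:1, N:2, S:1.

C6H6ClIN2S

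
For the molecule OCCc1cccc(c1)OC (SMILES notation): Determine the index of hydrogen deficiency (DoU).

Molecular formula: C9H12O2.
DoU = (2C + 2 + N − H − X) / 2, where X is the halogen count and O/S are ignored.
    = (2·9 + 2 + 0 − 12 − 0) / 2 = 8 / 2 = 4.

4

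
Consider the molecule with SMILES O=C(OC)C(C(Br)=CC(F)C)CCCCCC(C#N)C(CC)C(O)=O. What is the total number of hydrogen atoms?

Walk through each heavy atom and fill implicit hydrogens from standard valence (C 4, N 3, O 2, S 2, halogen 1):
  atom 1: O, bond orders sum to 2 (valence 2) → 0 H
  atom 2: C, bond orders sum to 4 (valence 4) → 0 H
  atom 3: O, bond orders sum to 2 (valence 2) → 0 H
  atom 4: C, bond orders sum to 1 (valence 4) → 3 H
  atom 5: C, bond orders sum to 3 (valence 4) → 1 H
  atom 6: C, bond orders sum to 4 (valence 4) → 0 H
  atom 7: Br (halogen, monovalent) → 0 H
  atom 8: C, bond orders sum to 3 (valence 4) → 1 H
  atom 9: C, bond orders sum to 3 (valence 4) → 1 H
  atom 10: F (halogen, monovalent) → 0 H
  atom 11: C, bond orders sum to 1 (valence 4) → 3 H
  atom 12: C, bond orders sum to 2 (valence 4) → 2 H
  atom 13: C, bond orders sum to 2 (valence 4) → 2 H
  atom 14: C, bond orders sum to 2 (valence 4) → 2 H
  atom 15: C, bond orders sum to 2 (valence 4) → 2 H
  atom 16: C, bond orders sum to 2 (valence 4) → 2 H
  atom 17: C, bond orders sum to 3 (valence 4) → 1 H
  atom 18: C, bond orders sum to 4 (valence 4) → 0 H
  atom 19: N, bond orders sum to 3 (valence 3) → 0 H
  atom 20: C, bond orders sum to 3 (valence 4) → 1 H
  atom 21: C, bond orders sum to 2 (valence 4) → 2 H
  atom 22: C, bond orders sum to 1 (valence 4) → 3 H
  atom 23: C, bond orders sum to 4 (valence 4) → 0 H
  atom 24: O, bond orders sum to 1 (valence 2) → 1 H
  atom 25: O, bond orders sum to 2 (valence 2) → 0 H
Total hydrogens: 27.

27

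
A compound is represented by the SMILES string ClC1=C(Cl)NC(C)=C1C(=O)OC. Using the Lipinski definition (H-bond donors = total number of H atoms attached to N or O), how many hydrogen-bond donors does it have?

1

Donors: find every N or O and count the H atoms it carries.
  atom 5 (N): bond orders sum to 2 → 1 H
  atom 10 (O): bond orders sum to 2 → 0 H
  atom 11 (O): bond orders sum to 2 → 0 H
Lipinski HBD = 1.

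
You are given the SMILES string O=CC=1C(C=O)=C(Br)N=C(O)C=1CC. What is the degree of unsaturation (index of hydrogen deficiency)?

Molecular formula: C9H8BrNO3.
DoU = (2C + 2 + N − H − X) / 2, where X is the halogen count and O/S are ignored.
    = (2·9 + 2 + 1 − 8 − 1) / 2 = 12 / 2 = 6.

6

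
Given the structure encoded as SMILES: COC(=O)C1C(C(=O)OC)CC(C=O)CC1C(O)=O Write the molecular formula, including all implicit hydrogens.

Walk through each heavy atom and fill implicit hydrogens from standard valence (C 4, N 3, O 2, S 2, halogen 1):
  atom 1: C, bond orders sum to 1 (valence 4) → 3 H
  atom 2: O, bond orders sum to 2 (valence 2) → 0 H
  atom 3: C, bond orders sum to 4 (valence 4) → 0 H
  atom 4: O, bond orders sum to 2 (valence 2) → 0 H
  atom 5: C, bond orders sum to 3 (valence 4) → 1 H
  atom 6: C, bond orders sum to 3 (valence 4) → 1 H
  atom 7: C, bond orders sum to 4 (valence 4) → 0 H
  atom 8: O, bond orders sum to 2 (valence 2) → 0 H
  atom 9: O, bond orders sum to 2 (valence 2) → 0 H
  atom 10: C, bond orders sum to 1 (valence 4) → 3 H
  atom 11: C, bond orders sum to 2 (valence 4) → 2 H
  atom 12: C, bond orders sum to 3 (valence 4) → 1 H
  atom 13: C, bond orders sum to 3 (valence 4) → 1 H
  atom 14: O, bond orders sum to 2 (valence 2) → 0 H
  atom 15: C, bond orders sum to 2 (valence 4) → 2 H
  atom 16: C, bond orders sum to 3 (valence 4) → 1 H
  atom 17: C, bond orders sum to 4 (valence 4) → 0 H
  atom 18: O, bond orders sum to 1 (valence 2) → 1 H
  atom 19: O, bond orders sum to 2 (valence 2) → 0 H
Totals → C:12, H:16, O:7.

C12H16O7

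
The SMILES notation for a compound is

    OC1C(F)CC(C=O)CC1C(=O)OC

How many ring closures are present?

In SMILES, each pair of matching ring-closure digits denotes one ring-closing bond; the number of such bonds equals the number of independent rings.
Ring-closure bonds here: 1.

1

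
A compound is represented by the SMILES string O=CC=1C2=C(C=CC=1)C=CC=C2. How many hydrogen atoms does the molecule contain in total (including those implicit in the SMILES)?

8

Walk through each heavy atom and fill implicit hydrogens from standard valence (C 4, N 3, O 2, S 2, halogen 1):
  atom 1: O, bond orders sum to 2 (valence 2) → 0 H
  atom 2: C, bond orders sum to 3 (valence 4) → 1 H
  atom 3: C, bond orders sum to 4 (valence 4) → 0 H
  atom 4: C, bond orders sum to 4 (valence 4) → 0 H
  atom 5: C, bond orders sum to 4 (valence 4) → 0 H
  atom 6: C, bond orders sum to 3 (valence 4) → 1 H
  atom 7: C, bond orders sum to 3 (valence 4) → 1 H
  atom 8: C, bond orders sum to 3 (valence 4) → 1 H
  atom 9: C, bond orders sum to 3 (valence 4) → 1 H
  atom 10: C, bond orders sum to 3 (valence 4) → 1 H
  atom 11: C, bond orders sum to 3 (valence 4) → 1 H
  atom 12: C, bond orders sum to 3 (valence 4) → 1 H
Total hydrogens: 8.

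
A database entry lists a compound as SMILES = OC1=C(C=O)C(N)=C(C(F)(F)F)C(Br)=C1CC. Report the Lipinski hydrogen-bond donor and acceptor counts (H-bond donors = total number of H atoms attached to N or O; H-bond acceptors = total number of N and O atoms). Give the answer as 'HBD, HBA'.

3, 3

Donors: find every N or O and count the H atoms it carries.
  atom 1 (O): bond orders sum to 1 → 1 H
  atom 5 (O): bond orders sum to 2 → 0 H
  atom 7 (N): bond orders sum to 1 → 2 H
Lipinski HBD = 3.
Acceptors: N atoms = 1, O atoms = 2 → HBA = 3.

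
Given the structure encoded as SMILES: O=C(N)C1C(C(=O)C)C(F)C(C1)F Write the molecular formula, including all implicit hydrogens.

Walk through each heavy atom and fill implicit hydrogens from standard valence (C 4, N 3, O 2, S 2, halogen 1):
  atom 1: O, bond orders sum to 2 (valence 2) → 0 H
  atom 2: C, bond orders sum to 4 (valence 4) → 0 H
  atom 3: N, bond orders sum to 1 (valence 3) → 2 H
  atom 4: C, bond orders sum to 3 (valence 4) → 1 H
  atom 5: C, bond orders sum to 3 (valence 4) → 1 H
  atom 6: C, bond orders sum to 4 (valence 4) → 0 H
  atom 7: O, bond orders sum to 2 (valence 2) → 0 H
  atom 8: C, bond orders sum to 1 (valence 4) → 3 H
  atom 9: C, bond orders sum to 3 (valence 4) → 1 H
  atom 10: F (halogen, monovalent) → 0 H
  atom 11: C, bond orders sum to 3 (valence 4) → 1 H
  atom 12: C, bond orders sum to 2 (valence 4) → 2 H
  atom 13: F (halogen, monovalent) → 0 H
Totals → C:8, H:11, F:2, N:1, O:2.
In Hill order: C8H11F2NO2.

C8H11F2NO2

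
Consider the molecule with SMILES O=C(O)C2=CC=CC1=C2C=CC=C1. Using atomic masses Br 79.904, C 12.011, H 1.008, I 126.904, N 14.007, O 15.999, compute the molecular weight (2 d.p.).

First, the molecular formula is C11H8O2 (counting implicit H from valence).
  C: 11 × 12.011 = 132.121
  H: 8 × 1.008 = 8.064
  O: 2 × 15.999 = 31.998
Sum: 11×12.011 + 8×1.008 + 2×15.999 = 172.183 → 172.18 g/mol.

172.18 g/mol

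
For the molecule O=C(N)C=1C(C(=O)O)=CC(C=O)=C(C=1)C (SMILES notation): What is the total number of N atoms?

Scan the SMILES for N atoms (remember two-letter symbols like Cl and Br are single atoms).
Nitrogen count: 1.

1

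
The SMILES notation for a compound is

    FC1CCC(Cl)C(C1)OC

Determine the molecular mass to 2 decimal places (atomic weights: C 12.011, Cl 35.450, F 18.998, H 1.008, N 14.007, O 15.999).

First, the molecular formula is C7H12ClFO (counting implicit H from valence).
  C: 7 × 12.011 = 84.077
  Cl: 1 × 35.450 = 35.450
  F: 1 × 18.998 = 18.998
  H: 12 × 1.008 = 12.096
  O: 1 × 15.999 = 15.999
Sum: 7×12.011 + 1×35.450 + 1×18.998 + 12×1.008 + 1×15.999 = 166.620 → 166.62 g/mol.

166.62 g/mol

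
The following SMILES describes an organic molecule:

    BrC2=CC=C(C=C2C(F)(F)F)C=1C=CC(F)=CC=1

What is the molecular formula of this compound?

C13H7BrF4

Walk through each heavy atom and fill implicit hydrogens from standard valence (C 4, N 3, O 2, S 2, halogen 1):
  atom 1: Br (halogen, monovalent) → 0 H
  atom 2: C, bond orders sum to 4 (valence 4) → 0 H
  atom 3: C, bond orders sum to 3 (valence 4) → 1 H
  atom 4: C, bond orders sum to 3 (valence 4) → 1 H
  atom 5: C, bond orders sum to 4 (valence 4) → 0 H
  atom 6: C, bond orders sum to 3 (valence 4) → 1 H
  atom 7: C, bond orders sum to 4 (valence 4) → 0 H
  atom 8: C, bond orders sum to 4 (valence 4) → 0 H
  atom 9: F (halogen, monovalent) → 0 H
  atom 10: F (halogen, monovalent) → 0 H
  atom 11: F (halogen, monovalent) → 0 H
  atom 12: C, bond orders sum to 4 (valence 4) → 0 H
  atom 13: C, bond orders sum to 3 (valence 4) → 1 H
  atom 14: C, bond orders sum to 3 (valence 4) → 1 H
  atom 15: C, bond orders sum to 4 (valence 4) → 0 H
  atom 16: F (halogen, monovalent) → 0 H
  atom 17: C, bond orders sum to 3 (valence 4) → 1 H
  atom 18: C, bond orders sum to 3 (valence 4) → 1 H
Totals → C:13, H:7, Br:1, F:4.
In Hill order: C13H7BrF4.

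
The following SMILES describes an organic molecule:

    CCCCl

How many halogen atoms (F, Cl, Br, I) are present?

1

Halogen atoms appear at heavy-atom position 4 (1×Cl).
Halogen count: 1.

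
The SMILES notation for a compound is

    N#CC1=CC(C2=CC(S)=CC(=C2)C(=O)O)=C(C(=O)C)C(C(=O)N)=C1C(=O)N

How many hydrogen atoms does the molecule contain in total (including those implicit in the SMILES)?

13

Walk through each heavy atom and fill implicit hydrogens from standard valence (C 4, N 3, O 2, S 2, halogen 1):
  atom 1: N, bond orders sum to 3 (valence 3) → 0 H
  atom 2: C, bond orders sum to 4 (valence 4) → 0 H
  atom 3: C, bond orders sum to 4 (valence 4) → 0 H
  atom 4: C, bond orders sum to 3 (valence 4) → 1 H
  atom 5: C, bond orders sum to 4 (valence 4) → 0 H
  atom 6: C, bond orders sum to 4 (valence 4) → 0 H
  atom 7: C, bond orders sum to 3 (valence 4) → 1 H
  atom 8: C, bond orders sum to 4 (valence 4) → 0 H
  atom 9: S, bond orders sum to 1 (valence 2) → 1 H
  atom 10: C, bond orders sum to 3 (valence 4) → 1 H
  atom 11: C, bond orders sum to 4 (valence 4) → 0 H
  atom 12: C, bond orders sum to 3 (valence 4) → 1 H
  atom 13: C, bond orders sum to 4 (valence 4) → 0 H
  atom 14: O, bond orders sum to 2 (valence 2) → 0 H
  atom 15: O, bond orders sum to 1 (valence 2) → 1 H
  atom 16: C, bond orders sum to 4 (valence 4) → 0 H
  atom 17: C, bond orders sum to 4 (valence 4) → 0 H
  atom 18: O, bond orders sum to 2 (valence 2) → 0 H
  atom 19: C, bond orders sum to 1 (valence 4) → 3 H
  atom 20: C, bond orders sum to 4 (valence 4) → 0 H
  atom 21: C, bond orders sum to 4 (valence 4) → 0 H
  atom 22: O, bond orders sum to 2 (valence 2) → 0 H
  atom 23: N, bond orders sum to 1 (valence 3) → 2 H
  atom 24: C, bond orders sum to 4 (valence 4) → 0 H
  atom 25: C, bond orders sum to 4 (valence 4) → 0 H
  atom 26: O, bond orders sum to 2 (valence 2) → 0 H
  atom 27: N, bond orders sum to 1 (valence 3) → 2 H
Total hydrogens: 13.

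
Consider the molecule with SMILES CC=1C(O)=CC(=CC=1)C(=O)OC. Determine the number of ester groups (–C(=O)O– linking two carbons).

1

The ester motif appears at heavy-atom position 9 in the SMILES.
Other groups present: 1 hydroxyl.
Ester count: 1.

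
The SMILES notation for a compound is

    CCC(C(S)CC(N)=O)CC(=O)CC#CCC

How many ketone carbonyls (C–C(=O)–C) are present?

1

The ketone motif appears at heavy-atom position 11 in the SMILES.
Other groups present: 1 alkyne, 1 amide, 1 thiol.
Ketone count: 1.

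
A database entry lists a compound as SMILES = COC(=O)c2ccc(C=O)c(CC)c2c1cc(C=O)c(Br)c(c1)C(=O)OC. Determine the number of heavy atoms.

27

Every atom symbol written in the SMILES (organic subset) is one heavy atom; implicit H are not written.
Heavy atoms by element → Br:1, C:20, O:6.
Total: 27.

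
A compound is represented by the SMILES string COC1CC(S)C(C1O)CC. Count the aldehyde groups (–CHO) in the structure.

Scan the SMILES for the aldehyde motif — none present.
Groups that are present: 1 ether, 1 hydroxyl, 1 thiol.

0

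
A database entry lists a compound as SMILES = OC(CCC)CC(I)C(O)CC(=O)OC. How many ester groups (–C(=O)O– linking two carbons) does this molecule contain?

1

The ester motif appears at heavy-atom position 12 in the SMILES.
Other groups present: 2 hydroxyl.
Ester count: 1.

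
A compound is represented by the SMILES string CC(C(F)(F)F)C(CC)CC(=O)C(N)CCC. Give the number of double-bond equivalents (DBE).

1

Degree of unsaturation = (number of rings) + (number of π bonds).
Ring closures in the SMILES: 0.
π bonds: 1 double bond (each 1 DoU) → 1 DoU from unsaturation.
Total DoU = 0 + 1 = 1.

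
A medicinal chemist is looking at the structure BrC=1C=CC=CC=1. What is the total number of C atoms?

6

Count every carbon token in the SMILES (each C, including those in ring-closure positions and inside branches).
Carbon count: 6.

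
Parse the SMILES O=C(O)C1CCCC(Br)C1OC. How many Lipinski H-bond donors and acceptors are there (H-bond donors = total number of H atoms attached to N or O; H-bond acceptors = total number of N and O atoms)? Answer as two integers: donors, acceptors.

Donors: find every N or O and count the H atoms it carries.
  atom 1 (O): bond orders sum to 2 → 0 H
  atom 3 (O): bond orders sum to 1 → 1 H
  atom 11 (O): bond orders sum to 2 → 0 H
Lipinski HBD = 1.
Acceptors: N atoms = 0, O atoms = 3 → HBA = 3.

1, 3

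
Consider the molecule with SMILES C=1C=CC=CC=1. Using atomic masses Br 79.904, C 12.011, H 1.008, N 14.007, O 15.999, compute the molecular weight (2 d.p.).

First, the molecular formula is C6H6 (counting implicit H from valence).
  C: 6 × 12.011 = 72.066
  H: 6 × 1.008 = 6.048
Sum: 6×12.011 + 6×1.008 = 78.114 → 78.11 g/mol.

78.11 g/mol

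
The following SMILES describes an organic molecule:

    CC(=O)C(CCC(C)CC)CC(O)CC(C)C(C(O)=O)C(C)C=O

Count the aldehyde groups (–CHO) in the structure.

1

The aldehyde motif appears at heavy-atom position 23 in the SMILES.
Other groups present: 1 carboxylic acid, 1 hydroxyl, 1 ketone.
Aldehyde count: 1.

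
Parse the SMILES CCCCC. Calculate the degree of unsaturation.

Molecular formula: C5H12.
DoU = (2C + 2 + N − H − X) / 2, where X is the halogen count and O/S are ignored.
    = (2·5 + 2 + 0 − 12 − 0) / 2 = 0 / 2 = 0.

0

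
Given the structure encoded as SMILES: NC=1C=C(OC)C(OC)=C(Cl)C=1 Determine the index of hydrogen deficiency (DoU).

4

Molecular formula: C8H10ClNO2.
DoU = (2C + 2 + N − H − X) / 2, where X is the halogen count and O/S are ignored.
    = (2·8 + 2 + 1 − 10 − 1) / 2 = 8 / 2 = 4.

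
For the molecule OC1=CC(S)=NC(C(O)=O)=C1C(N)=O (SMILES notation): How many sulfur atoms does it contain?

1

Scan the SMILES for S atoms (remember two-letter symbols like Cl and Br are single atoms).
Sulfur count: 1.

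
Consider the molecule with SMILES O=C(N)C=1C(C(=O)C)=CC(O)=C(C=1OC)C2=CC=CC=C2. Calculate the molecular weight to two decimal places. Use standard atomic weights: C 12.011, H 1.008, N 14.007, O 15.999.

285.30 g/mol

First, the molecular formula is C16H15NO4 (counting implicit H from valence).
  C: 16 × 12.011 = 192.176
  H: 15 × 1.008 = 15.120
  N: 1 × 14.007 = 14.007
  O: 4 × 15.999 = 63.996
Sum: 16×12.011 + 15×1.008 + 1×14.007 + 4×15.999 = 285.299 → 285.30 g/mol.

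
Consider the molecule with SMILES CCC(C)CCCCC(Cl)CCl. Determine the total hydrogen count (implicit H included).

Walk through each heavy atom and fill implicit hydrogens from standard valence (C 4, N 3, O 2, S 2, halogen 1):
  atom 1: C, bond orders sum to 1 (valence 4) → 3 H
  atom 2: C, bond orders sum to 2 (valence 4) → 2 H
  atom 3: C, bond orders sum to 3 (valence 4) → 1 H
  atom 4: C, bond orders sum to 1 (valence 4) → 3 H
  atom 5: C, bond orders sum to 2 (valence 4) → 2 H
  atom 6: C, bond orders sum to 2 (valence 4) → 2 H
  atom 7: C, bond orders sum to 2 (valence 4) → 2 H
  atom 8: C, bond orders sum to 2 (valence 4) → 2 H
  atom 9: C, bond orders sum to 3 (valence 4) → 1 H
  atom 10: Cl (halogen, monovalent) → 0 H
  atom 11: C, bond orders sum to 2 (valence 4) → 2 H
  atom 12: Cl (halogen, monovalent) → 0 H
Total hydrogens: 20.

20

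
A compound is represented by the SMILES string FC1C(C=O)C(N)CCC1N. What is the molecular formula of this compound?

C7H13FN2O

Walk through each heavy atom and fill implicit hydrogens from standard valence (C 4, N 3, O 2, S 2, halogen 1):
  atom 1: F (halogen, monovalent) → 0 H
  atom 2: C, bond orders sum to 3 (valence 4) → 1 H
  atom 3: C, bond orders sum to 3 (valence 4) → 1 H
  atom 4: C, bond orders sum to 3 (valence 4) → 1 H
  atom 5: O, bond orders sum to 2 (valence 2) → 0 H
  atom 6: C, bond orders sum to 3 (valence 4) → 1 H
  atom 7: N, bond orders sum to 1 (valence 3) → 2 H
  atom 8: C, bond orders sum to 2 (valence 4) → 2 H
  atom 9: C, bond orders sum to 2 (valence 4) → 2 H
  atom 10: C, bond orders sum to 3 (valence 4) → 1 H
  atom 11: N, bond orders sum to 1 (valence 3) → 2 H
Totals → C:7, H:13, F:1, N:2, O:1.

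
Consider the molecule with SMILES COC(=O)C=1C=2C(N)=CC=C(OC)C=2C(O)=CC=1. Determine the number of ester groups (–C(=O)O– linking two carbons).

1

The ester motif appears at heavy-atom position 3 in the SMILES.
Other groups present: 1 ether, 1 hydroxyl, 1 primary amine.
Ester count: 1.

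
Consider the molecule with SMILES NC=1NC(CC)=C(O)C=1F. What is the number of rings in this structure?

1

In SMILES, each pair of matching ring-closure digits denotes one ring-closing bond; the number of such bonds equals the number of independent rings.
Ring-closure bonds here: 1.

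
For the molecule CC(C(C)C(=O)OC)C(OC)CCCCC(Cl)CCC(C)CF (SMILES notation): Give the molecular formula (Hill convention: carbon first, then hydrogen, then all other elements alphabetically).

Walk through each heavy atom and fill implicit hydrogens from standard valence (C 4, N 3, O 2, S 2, halogen 1):
  atom 1: C, bond orders sum to 1 (valence 4) → 3 H
  atom 2: C, bond orders sum to 3 (valence 4) → 1 H
  atom 3: C, bond orders sum to 3 (valence 4) → 1 H
  atom 4: C, bond orders sum to 1 (valence 4) → 3 H
  atom 5: C, bond orders sum to 4 (valence 4) → 0 H
  atom 6: O, bond orders sum to 2 (valence 2) → 0 H
  atom 7: O, bond orders sum to 2 (valence 2) → 0 H
  atom 8: C, bond orders sum to 1 (valence 4) → 3 H
  atom 9: C, bond orders sum to 3 (valence 4) → 1 H
  atom 10: O, bond orders sum to 2 (valence 2) → 0 H
  atom 11: C, bond orders sum to 1 (valence 4) → 3 H
  atom 12: C, bond orders sum to 2 (valence 4) → 2 H
  atom 13: C, bond orders sum to 2 (valence 4) → 2 H
  atom 14: C, bond orders sum to 2 (valence 4) → 2 H
  atom 15: C, bond orders sum to 2 (valence 4) → 2 H
  atom 16: C, bond orders sum to 3 (valence 4) → 1 H
  atom 17: Cl (halogen, monovalent) → 0 H
  atom 18: C, bond orders sum to 2 (valence 4) → 2 H
  atom 19: C, bond orders sum to 2 (valence 4) → 2 H
  atom 20: C, bond orders sum to 3 (valence 4) → 1 H
  atom 21: C, bond orders sum to 1 (valence 4) → 3 H
  atom 22: C, bond orders sum to 2 (valence 4) → 2 H
  atom 23: F (halogen, monovalent) → 0 H
Totals → C:18, H:34, Cl:1, F:1, O:3.
In Hill order: C18H34ClFO3.

C18H34ClFO3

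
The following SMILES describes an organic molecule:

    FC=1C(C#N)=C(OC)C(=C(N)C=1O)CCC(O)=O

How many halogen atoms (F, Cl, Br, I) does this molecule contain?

1

Halogen atoms appear at heavy-atom position 1 (1×F).
Other groups present: 1 carboxylic acid, 1 ether, 1 hydroxyl, 1 nitrile, 1 primary amine.
Halogen count: 1.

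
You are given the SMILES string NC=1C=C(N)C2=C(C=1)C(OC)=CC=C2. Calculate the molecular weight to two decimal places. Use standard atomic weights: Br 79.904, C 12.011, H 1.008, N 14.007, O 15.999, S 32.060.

First, the molecular formula is C11H12N2O (counting implicit H from valence).
  C: 11 × 12.011 = 132.121
  H: 12 × 1.008 = 12.096
  N: 2 × 14.007 = 28.014
  O: 1 × 15.999 = 15.999
Sum: 11×12.011 + 12×1.008 + 2×14.007 + 1×15.999 = 188.230 → 188.23 g/mol.

188.23 g/mol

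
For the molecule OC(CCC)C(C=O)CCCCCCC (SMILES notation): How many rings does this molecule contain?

0

In SMILES, each pair of matching ring-closure digits denotes one ring-closing bond; the number of such bonds equals the number of independent rings.
Ring-closure bonds here: 0.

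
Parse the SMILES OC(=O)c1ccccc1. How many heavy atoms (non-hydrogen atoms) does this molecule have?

9

Every atom symbol written in the SMILES (organic subset) is one heavy atom; implicit H are not written.
Heavy atoms by element → C:7, O:2.
Total: 9.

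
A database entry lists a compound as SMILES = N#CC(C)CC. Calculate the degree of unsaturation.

Degree of unsaturation = (number of rings) + (number of π bonds).
Ring closures in the SMILES: 0.
π bonds: 1 triple bond (each 2 DoU) → 2 DoU from unsaturation.
Total DoU = 0 + 2 = 2.

2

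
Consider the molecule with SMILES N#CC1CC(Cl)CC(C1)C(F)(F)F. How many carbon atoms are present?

Count every carbon token in the SMILES (each C, including those in ring-closure positions and inside branches).
Carbon count: 8.

8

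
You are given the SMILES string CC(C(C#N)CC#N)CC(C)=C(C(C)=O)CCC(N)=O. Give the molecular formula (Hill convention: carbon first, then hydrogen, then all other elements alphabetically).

Walk through each heavy atom and fill implicit hydrogens from standard valence (C 4, N 3, O 2, S 2, halogen 1):
  atom 1: C, bond orders sum to 1 (valence 4) → 3 H
  atom 2: C, bond orders sum to 3 (valence 4) → 1 H
  atom 3: C, bond orders sum to 3 (valence 4) → 1 H
  atom 4: C, bond orders sum to 4 (valence 4) → 0 H
  atom 5: N, bond orders sum to 3 (valence 3) → 0 H
  atom 6: C, bond orders sum to 2 (valence 4) → 2 H
  atom 7: C, bond orders sum to 4 (valence 4) → 0 H
  atom 8: N, bond orders sum to 3 (valence 3) → 0 H
  atom 9: C, bond orders sum to 2 (valence 4) → 2 H
  atom 10: C, bond orders sum to 4 (valence 4) → 0 H
  atom 11: C, bond orders sum to 1 (valence 4) → 3 H
  atom 12: C, bond orders sum to 4 (valence 4) → 0 H
  atom 13: C, bond orders sum to 4 (valence 4) → 0 H
  atom 14: C, bond orders sum to 1 (valence 4) → 3 H
  atom 15: O, bond orders sum to 2 (valence 2) → 0 H
  atom 16: C, bond orders sum to 2 (valence 4) → 2 H
  atom 17: C, bond orders sum to 2 (valence 4) → 2 H
  atom 18: C, bond orders sum to 4 (valence 4) → 0 H
  atom 19: N, bond orders sum to 1 (valence 3) → 2 H
  atom 20: O, bond orders sum to 2 (valence 2) → 0 H
Totals → C:15, H:21, N:3, O:2.

C15H21N3O2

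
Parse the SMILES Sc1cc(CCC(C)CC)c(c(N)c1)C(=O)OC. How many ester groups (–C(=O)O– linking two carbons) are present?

The ester motif appears at heavy-atom position 15 in the SMILES.
Other groups present: 1 primary amine, 1 thiol.
Ester count: 1.

1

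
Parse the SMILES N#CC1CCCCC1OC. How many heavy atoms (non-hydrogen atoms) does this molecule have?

10

Every atom symbol written in the SMILES (organic subset) is one heavy atom; implicit H are not written.
Heavy atoms by element → C:8, N:1, O:1.
Total: 10.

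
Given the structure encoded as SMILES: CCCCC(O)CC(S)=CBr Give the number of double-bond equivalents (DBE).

1

Molecular formula: C8H15BrOS.
DoU = (2C + 2 + N − H − X) / 2, where X is the halogen count and O/S are ignored.
    = (2·8 + 2 + 0 − 15 − 1) / 2 = 2 / 2 = 1.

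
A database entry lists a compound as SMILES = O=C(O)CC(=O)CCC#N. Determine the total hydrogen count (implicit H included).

7

Walk through each heavy atom and fill implicit hydrogens from standard valence (C 4, N 3, O 2, S 2, halogen 1):
  atom 1: O, bond orders sum to 2 (valence 2) → 0 H
  atom 2: C, bond orders sum to 4 (valence 4) → 0 H
  atom 3: O, bond orders sum to 1 (valence 2) → 1 H
  atom 4: C, bond orders sum to 2 (valence 4) → 2 H
  atom 5: C, bond orders sum to 4 (valence 4) → 0 H
  atom 6: O, bond orders sum to 2 (valence 2) → 0 H
  atom 7: C, bond orders sum to 2 (valence 4) → 2 H
  atom 8: C, bond orders sum to 2 (valence 4) → 2 H
  atom 9: C, bond orders sum to 4 (valence 4) → 0 H
  atom 10: N, bond orders sum to 3 (valence 3) → 0 H
Total hydrogens: 7.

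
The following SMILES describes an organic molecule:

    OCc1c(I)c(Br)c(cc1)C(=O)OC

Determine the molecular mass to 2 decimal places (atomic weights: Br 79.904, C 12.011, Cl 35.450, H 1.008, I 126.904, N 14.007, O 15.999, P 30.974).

First, the molecular formula is C9H8BrIO3 (counting implicit H from valence).
  Br: 1 × 79.904 = 79.904
  C: 9 × 12.011 = 108.099
  H: 8 × 1.008 = 8.064
  I: 1 × 126.904 = 126.904
  O: 3 × 15.999 = 47.997
Sum: 1×79.904 + 9×12.011 + 8×1.008 + 1×126.904 + 3×15.999 = 370.968 → 370.97 g/mol.

370.97 g/mol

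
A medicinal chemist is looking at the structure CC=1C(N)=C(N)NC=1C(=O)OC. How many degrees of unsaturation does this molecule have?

4

Degree of unsaturation = (number of rings) + (number of π bonds).
Ring closures in the SMILES: 1.
π bonds: 3 double bonds (each 1 DoU) → 3 DoU from unsaturation.
Total DoU = 1 + 3 = 4.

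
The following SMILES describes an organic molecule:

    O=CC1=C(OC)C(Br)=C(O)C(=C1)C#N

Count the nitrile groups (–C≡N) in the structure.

The nitrile motif appears at heavy-atom position 13 in the SMILES.
Other groups present: 1 aldehyde, 1 ether, 1 hydroxyl.
Nitrile count: 1.

1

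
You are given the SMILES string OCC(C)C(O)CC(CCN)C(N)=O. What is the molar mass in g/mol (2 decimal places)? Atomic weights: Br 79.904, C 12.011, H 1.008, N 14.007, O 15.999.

First, the molecular formula is C9H20N2O3 (counting implicit H from valence).
  C: 9 × 12.011 = 108.099
  H: 20 × 1.008 = 20.160
  N: 2 × 14.007 = 28.014
  O: 3 × 15.999 = 47.997
Sum: 9×12.011 + 20×1.008 + 2×14.007 + 3×15.999 = 204.270 → 204.27 g/mol.

204.27 g/mol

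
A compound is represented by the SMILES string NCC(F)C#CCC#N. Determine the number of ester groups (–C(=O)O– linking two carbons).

Scan the SMILES for the ester motif — none present.
Groups that are present: 1 alkyne, 1 nitrile, 1 primary amine.

0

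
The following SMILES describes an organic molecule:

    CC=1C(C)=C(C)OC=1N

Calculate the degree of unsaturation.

Degree of unsaturation = (number of rings) + (number of π bonds).
Ring closures in the SMILES: 1.
π bonds: 2 double bonds (each 1 DoU) → 2 DoU from unsaturation.
Total DoU = 1 + 2 = 3.

3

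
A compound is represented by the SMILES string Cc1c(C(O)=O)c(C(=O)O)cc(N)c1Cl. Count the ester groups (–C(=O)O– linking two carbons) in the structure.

0

Scan the SMILES for the ester motif — none present.
Groups that are present: 2 carboxylic acid, 1 primary amine.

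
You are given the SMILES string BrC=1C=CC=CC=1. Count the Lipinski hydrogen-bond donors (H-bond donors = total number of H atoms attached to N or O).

0

Donors: find every N or O and count the H atoms it carries.
  (no N or O atoms present)
Lipinski HBD = 0.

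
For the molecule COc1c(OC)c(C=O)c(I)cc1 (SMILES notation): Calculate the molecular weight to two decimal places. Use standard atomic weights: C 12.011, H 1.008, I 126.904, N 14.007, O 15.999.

292.07 g/mol

First, the molecular formula is C9H9IO3 (counting implicit H from valence).
  C: 9 × 12.011 = 108.099
  H: 9 × 1.008 = 9.072
  I: 1 × 126.904 = 126.904
  O: 3 × 15.999 = 47.997
Sum: 9×12.011 + 9×1.008 + 1×126.904 + 3×15.999 = 292.072 → 292.07 g/mol.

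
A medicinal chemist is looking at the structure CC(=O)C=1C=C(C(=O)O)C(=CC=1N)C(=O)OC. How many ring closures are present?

1

In SMILES, each pair of matching ring-closure digits denotes one ring-closing bond; the number of such bonds equals the number of independent rings.
Ring-closure bonds here: 1.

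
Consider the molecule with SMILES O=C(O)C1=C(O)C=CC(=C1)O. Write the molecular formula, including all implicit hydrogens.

Walk through each heavy atom and fill implicit hydrogens from standard valence (C 4, N 3, O 2, S 2, halogen 1):
  atom 1: O, bond orders sum to 2 (valence 2) → 0 H
  atom 2: C, bond orders sum to 4 (valence 4) → 0 H
  atom 3: O, bond orders sum to 1 (valence 2) → 1 H
  atom 4: C, bond orders sum to 4 (valence 4) → 0 H
  atom 5: C, bond orders sum to 4 (valence 4) → 0 H
  atom 6: O, bond orders sum to 1 (valence 2) → 1 H
  atom 7: C, bond orders sum to 3 (valence 4) → 1 H
  atom 8: C, bond orders sum to 3 (valence 4) → 1 H
  atom 9: C, bond orders sum to 4 (valence 4) → 0 H
  atom 10: C, bond orders sum to 3 (valence 4) → 1 H
  atom 11: O, bond orders sum to 1 (valence 2) → 1 H
Totals → C:7, H:6, O:4.
In Hill order: C7H6O4.

C7H6O4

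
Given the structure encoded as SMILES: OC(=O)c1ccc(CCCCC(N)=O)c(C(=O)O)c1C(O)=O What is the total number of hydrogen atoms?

15

Walk through each heavy atom and fill implicit hydrogens from standard valence (C 4, N 3, O 2, S 2, halogen 1); for lowercase aromatic atoms, an aromatic c carries 1 H when it has two neighbours and 0 H with three, and aromatic n carries 0 H:
  atom 1: O, bond orders sum to 1 (valence 2) → 1 H
  atom 2: C, bond orders sum to 4 (valence 4) → 0 H
  atom 3: O, bond orders sum to 2 (valence 2) → 0 H
  atom 4: aromatic c, 3 neighbours → 0 H
  atom 5: aromatic c, 2 neighbours → 1 H
  atom 6: aromatic c, 2 neighbours → 1 H
  atom 7: aromatic c, 3 neighbours → 0 H
  atom 8: C, bond orders sum to 2 (valence 4) → 2 H
  atom 9: C, bond orders sum to 2 (valence 4) → 2 H
  atom 10: C, bond orders sum to 2 (valence 4) → 2 H
  atom 11: C, bond orders sum to 2 (valence 4) → 2 H
  atom 12: C, bond orders sum to 4 (valence 4) → 0 H
  atom 13: N, bond orders sum to 1 (valence 3) → 2 H
  atom 14: O, bond orders sum to 2 (valence 2) → 0 H
  atom 15: aromatic c, 3 neighbours → 0 H
  atom 16: C, bond orders sum to 4 (valence 4) → 0 H
  atom 17: O, bond orders sum to 2 (valence 2) → 0 H
  atom 18: O, bond orders sum to 1 (valence 2) → 1 H
  atom 19: aromatic c, 3 neighbours → 0 H
  atom 20: C, bond orders sum to 4 (valence 4) → 0 H
  atom 21: O, bond orders sum to 1 (valence 2) → 1 H
  atom 22: O, bond orders sum to 2 (valence 2) → 0 H
Total hydrogens: 15.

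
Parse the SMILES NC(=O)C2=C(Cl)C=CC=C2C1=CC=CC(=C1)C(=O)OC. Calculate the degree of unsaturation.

10

Molecular formula: C15H12ClNO3.
DoU = (2C + 2 + N − H − X) / 2, where X is the halogen count and O/S are ignored.
    = (2·15 + 2 + 1 − 12 − 1) / 2 = 20 / 2 = 10.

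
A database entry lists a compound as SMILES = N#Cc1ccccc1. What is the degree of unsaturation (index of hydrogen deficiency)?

Molecular formula: C7H5N.
DoU = (2C + 2 + N − H − X) / 2, where X is the halogen count and O/S are ignored.
    = (2·7 + 2 + 1 − 5 − 0) / 2 = 12 / 2 = 6.

6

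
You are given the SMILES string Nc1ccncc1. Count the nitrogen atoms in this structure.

Scan the SMILES for N atoms (remember two-letter symbols like Cl and Br are single atoms).
Nitrogen count: 2.

2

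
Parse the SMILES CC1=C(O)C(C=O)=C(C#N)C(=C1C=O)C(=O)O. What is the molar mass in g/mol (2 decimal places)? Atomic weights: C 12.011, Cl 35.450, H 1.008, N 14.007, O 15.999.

First, the molecular formula is C11H7NO5 (counting implicit H from valence).
  C: 11 × 12.011 = 132.121
  H: 7 × 1.008 = 7.056
  N: 1 × 14.007 = 14.007
  O: 5 × 15.999 = 79.995
Sum: 11×12.011 + 7×1.008 + 1×14.007 + 5×15.999 = 233.179 → 233.18 g/mol.

233.18 g/mol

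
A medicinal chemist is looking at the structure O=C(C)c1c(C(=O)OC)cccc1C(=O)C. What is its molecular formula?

C12H12O4

Walk through each heavy atom and fill implicit hydrogens from standard valence (C 4, N 3, O 2, S 2, halogen 1); for lowercase aromatic atoms, an aromatic c carries 1 H when it has two neighbours and 0 H with three, and aromatic n carries 0 H:
  atom 1: O, bond orders sum to 2 (valence 2) → 0 H
  atom 2: C, bond orders sum to 4 (valence 4) → 0 H
  atom 3: C, bond orders sum to 1 (valence 4) → 3 H
  atom 4: aromatic c, 3 neighbours → 0 H
  atom 5: aromatic c, 3 neighbours → 0 H
  atom 6: C, bond orders sum to 4 (valence 4) → 0 H
  atom 7: O, bond orders sum to 2 (valence 2) → 0 H
  atom 8: O, bond orders sum to 2 (valence 2) → 0 H
  atom 9: C, bond orders sum to 1 (valence 4) → 3 H
  atom 10: aromatic c, 2 neighbours → 1 H
  atom 11: aromatic c, 2 neighbours → 1 H
  atom 12: aromatic c, 2 neighbours → 1 H
  atom 13: aromatic c, 3 neighbours → 0 H
  atom 14: C, bond orders sum to 4 (valence 4) → 0 H
  atom 15: O, bond orders sum to 2 (valence 2) → 0 H
  atom 16: C, bond orders sum to 1 (valence 4) → 3 H
Totals → C:12, H:12, O:4.
In Hill order: C12H12O4.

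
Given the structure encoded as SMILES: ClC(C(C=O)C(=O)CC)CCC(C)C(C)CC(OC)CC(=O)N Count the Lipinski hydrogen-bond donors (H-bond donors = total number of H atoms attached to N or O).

2

Donors: find every N or O and count the H atoms it carries.
  atom 5 (O): bond orders sum to 2 → 0 H
  atom 7 (O): bond orders sum to 2 → 0 H
  atom 18 (O): bond orders sum to 2 → 0 H
  atom 22 (O): bond orders sum to 2 → 0 H
  atom 23 (N): bond orders sum to 1 → 2 H
Lipinski HBD = 2.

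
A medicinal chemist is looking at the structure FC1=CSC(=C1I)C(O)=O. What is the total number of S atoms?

Scan the SMILES for S atoms (remember two-letter symbols like Cl and Br are single atoms).
Sulfur count: 1.

1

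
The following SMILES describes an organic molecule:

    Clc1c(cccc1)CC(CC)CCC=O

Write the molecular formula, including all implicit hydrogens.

Walk through each heavy atom and fill implicit hydrogens from standard valence (C 4, N 3, O 2, S 2, halogen 1); for lowercase aromatic atoms, an aromatic c carries 1 H when it has two neighbours and 0 H with three, and aromatic n carries 0 H:
  atom 1: Cl (halogen, monovalent) → 0 H
  atom 2: aromatic c, 3 neighbours → 0 H
  atom 3: aromatic c, 3 neighbours → 0 H
  atom 4: aromatic c, 2 neighbours → 1 H
  atom 5: aromatic c, 2 neighbours → 1 H
  atom 6: aromatic c, 2 neighbours → 1 H
  atom 7: aromatic c, 2 neighbours → 1 H
  atom 8: C, bond orders sum to 2 (valence 4) → 2 H
  atom 9: C, bond orders sum to 3 (valence 4) → 1 H
  atom 10: C, bond orders sum to 2 (valence 4) → 2 H
  atom 11: C, bond orders sum to 1 (valence 4) → 3 H
  atom 12: C, bond orders sum to 2 (valence 4) → 2 H
  atom 13: C, bond orders sum to 2 (valence 4) → 2 H
  atom 14: C, bond orders sum to 3 (valence 4) → 1 H
  atom 15: O, bond orders sum to 2 (valence 2) → 0 H
Totals → C:13, H:17, Cl:1, O:1.
In Hill order: C13H17ClO.

C13H17ClO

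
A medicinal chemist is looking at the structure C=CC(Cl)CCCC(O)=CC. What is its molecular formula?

C9H15ClO

Walk through each heavy atom and fill implicit hydrogens from standard valence (C 4, N 3, O 2, S 2, halogen 1):
  atom 1: C, bond orders sum to 2 (valence 4) → 2 H
  atom 2: C, bond orders sum to 3 (valence 4) → 1 H
  atom 3: C, bond orders sum to 3 (valence 4) → 1 H
  atom 4: Cl (halogen, monovalent) → 0 H
  atom 5: C, bond orders sum to 2 (valence 4) → 2 H
  atom 6: C, bond orders sum to 2 (valence 4) → 2 H
  atom 7: C, bond orders sum to 2 (valence 4) → 2 H
  atom 8: C, bond orders sum to 4 (valence 4) → 0 H
  atom 9: O, bond orders sum to 1 (valence 2) → 1 H
  atom 10: C, bond orders sum to 3 (valence 4) → 1 H
  atom 11: C, bond orders sum to 1 (valence 4) → 3 H
Totals → C:9, H:15, Cl:1, O:1.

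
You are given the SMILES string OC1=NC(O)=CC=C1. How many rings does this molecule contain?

In SMILES, each pair of matching ring-closure digits denotes one ring-closing bond; the number of such bonds equals the number of independent rings.
Ring-closure bonds here: 1.

1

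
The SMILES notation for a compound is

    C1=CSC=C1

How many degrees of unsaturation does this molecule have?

Molecular formula: C4H4S.
DoU = (2C + 2 + N − H − X) / 2, where X is the halogen count and O/S are ignored.
    = (2·4 + 2 + 0 − 4 − 0) / 2 = 6 / 2 = 3.

3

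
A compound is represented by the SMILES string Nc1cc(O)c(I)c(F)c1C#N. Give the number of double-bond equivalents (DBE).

6

Molecular formula: C7H4FIN2O.
DoU = (2C + 2 + N − H − X) / 2, where X is the halogen count and O/S are ignored.
    = (2·7 + 2 + 2 − 4 − 2) / 2 = 12 / 2 = 6.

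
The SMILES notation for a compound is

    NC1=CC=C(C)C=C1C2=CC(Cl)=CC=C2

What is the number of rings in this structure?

2

In SMILES, each pair of matching ring-closure digits denotes one ring-closing bond; the number of such bonds equals the number of independent rings.
Ring-closure bonds here: 2.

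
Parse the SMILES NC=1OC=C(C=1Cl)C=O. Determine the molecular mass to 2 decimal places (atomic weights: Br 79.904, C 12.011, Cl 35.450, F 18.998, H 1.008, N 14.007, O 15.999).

First, the molecular formula is C5H4ClNO2 (counting implicit H from valence).
  C: 5 × 12.011 = 60.055
  Cl: 1 × 35.450 = 35.450
  H: 4 × 1.008 = 4.032
  N: 1 × 14.007 = 14.007
  O: 2 × 15.999 = 31.998
Sum: 5×12.011 + 1×35.450 + 4×1.008 + 1×14.007 + 2×15.999 = 145.542 → 145.54 g/mol.

145.54 g/mol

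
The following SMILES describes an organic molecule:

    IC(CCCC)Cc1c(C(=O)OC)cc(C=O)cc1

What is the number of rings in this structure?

In SMILES, each pair of matching ring-closure digits denotes one ring-closing bond; the number of such bonds equals the number of independent rings.
Ring-closure bonds here: 1.

1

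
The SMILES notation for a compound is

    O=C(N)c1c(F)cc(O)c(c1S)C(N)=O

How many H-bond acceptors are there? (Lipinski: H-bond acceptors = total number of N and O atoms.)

5

N atoms: 2; O atoms: 3.
Lipinski HBA = 2 + 3 = 5.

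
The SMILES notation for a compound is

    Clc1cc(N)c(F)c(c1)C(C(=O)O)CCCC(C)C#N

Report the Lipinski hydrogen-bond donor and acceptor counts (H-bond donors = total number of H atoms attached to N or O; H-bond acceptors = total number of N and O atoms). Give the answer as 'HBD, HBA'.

3, 4

Donors: find every N or O and count the H atoms it carries.
  atom 5 (N): bond orders sum to 1 → 2 H
  atom 12 (O): bond orders sum to 2 → 0 H
  atom 13 (O): bond orders sum to 1 → 1 H
  atom 20 (N): bond orders sum to 3 → 0 H
Lipinski HBD = 3.
Acceptors: N atoms = 2, O atoms = 2 → HBA = 4.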